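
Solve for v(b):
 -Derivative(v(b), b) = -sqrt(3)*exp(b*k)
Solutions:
 v(b) = C1 + sqrt(3)*exp(b*k)/k


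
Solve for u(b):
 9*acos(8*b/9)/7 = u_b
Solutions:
 u(b) = C1 + 9*b*acos(8*b/9)/7 - 9*sqrt(81 - 64*b^2)/56


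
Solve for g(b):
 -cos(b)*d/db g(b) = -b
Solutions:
 g(b) = C1 + Integral(b/cos(b), b)


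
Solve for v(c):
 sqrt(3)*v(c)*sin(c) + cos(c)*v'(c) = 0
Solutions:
 v(c) = C1*cos(c)^(sqrt(3))


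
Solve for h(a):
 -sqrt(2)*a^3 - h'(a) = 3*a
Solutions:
 h(a) = C1 - sqrt(2)*a^4/4 - 3*a^2/2


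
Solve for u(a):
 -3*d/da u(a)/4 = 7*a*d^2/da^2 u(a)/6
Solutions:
 u(a) = C1 + C2*a^(5/14)


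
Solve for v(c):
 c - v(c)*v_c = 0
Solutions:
 v(c) = -sqrt(C1 + c^2)
 v(c) = sqrt(C1 + c^2)


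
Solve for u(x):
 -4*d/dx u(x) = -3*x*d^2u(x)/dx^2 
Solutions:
 u(x) = C1 + C2*x^(7/3)


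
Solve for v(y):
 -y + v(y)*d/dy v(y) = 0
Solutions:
 v(y) = -sqrt(C1 + y^2)
 v(y) = sqrt(C1 + y^2)


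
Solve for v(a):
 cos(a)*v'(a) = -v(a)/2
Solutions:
 v(a) = C1*(sin(a) - 1)^(1/4)/(sin(a) + 1)^(1/4)


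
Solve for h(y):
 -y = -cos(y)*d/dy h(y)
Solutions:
 h(y) = C1 + Integral(y/cos(y), y)


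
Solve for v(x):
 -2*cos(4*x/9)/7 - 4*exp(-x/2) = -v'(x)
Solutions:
 v(x) = C1 + 9*sin(4*x/9)/14 - 8*exp(-x/2)


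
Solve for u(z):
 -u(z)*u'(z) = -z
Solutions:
 u(z) = -sqrt(C1 + z^2)
 u(z) = sqrt(C1 + z^2)


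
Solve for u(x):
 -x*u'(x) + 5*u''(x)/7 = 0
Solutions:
 u(x) = C1 + C2*erfi(sqrt(70)*x/10)


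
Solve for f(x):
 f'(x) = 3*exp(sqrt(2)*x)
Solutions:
 f(x) = C1 + 3*sqrt(2)*exp(sqrt(2)*x)/2


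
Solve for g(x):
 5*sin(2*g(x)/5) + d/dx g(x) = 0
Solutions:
 5*x + 5*log(cos(2*g(x)/5) - 1)/4 - 5*log(cos(2*g(x)/5) + 1)/4 = C1


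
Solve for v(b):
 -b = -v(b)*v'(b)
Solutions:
 v(b) = -sqrt(C1 + b^2)
 v(b) = sqrt(C1 + b^2)


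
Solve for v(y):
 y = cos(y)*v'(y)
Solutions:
 v(y) = C1 + Integral(y/cos(y), y)


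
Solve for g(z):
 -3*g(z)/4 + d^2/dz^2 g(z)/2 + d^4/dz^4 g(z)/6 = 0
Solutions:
 g(z) = C1*exp(-sqrt(6)*z*sqrt(-1 + sqrt(3))/2) + C2*exp(sqrt(6)*z*sqrt(-1 + sqrt(3))/2) + C3*sin(sqrt(6)*z*sqrt(1 + sqrt(3))/2) + C4*cos(sqrt(6)*z*sqrt(1 + sqrt(3))/2)


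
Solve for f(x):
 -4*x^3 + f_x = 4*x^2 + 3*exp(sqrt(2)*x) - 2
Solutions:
 f(x) = C1 + x^4 + 4*x^3/3 - 2*x + 3*sqrt(2)*exp(sqrt(2)*x)/2


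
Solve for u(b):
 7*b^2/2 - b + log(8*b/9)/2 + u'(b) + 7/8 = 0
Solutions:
 u(b) = C1 - 7*b^3/6 + b^2/2 - b*log(b)/2 - 3*b*log(2)/2 - 3*b/8 + b*log(3)


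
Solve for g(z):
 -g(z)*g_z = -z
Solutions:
 g(z) = -sqrt(C1 + z^2)
 g(z) = sqrt(C1 + z^2)


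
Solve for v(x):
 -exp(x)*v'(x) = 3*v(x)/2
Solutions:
 v(x) = C1*exp(3*exp(-x)/2)


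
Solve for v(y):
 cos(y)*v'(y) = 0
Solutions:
 v(y) = C1


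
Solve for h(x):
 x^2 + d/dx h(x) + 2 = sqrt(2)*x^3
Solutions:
 h(x) = C1 + sqrt(2)*x^4/4 - x^3/3 - 2*x


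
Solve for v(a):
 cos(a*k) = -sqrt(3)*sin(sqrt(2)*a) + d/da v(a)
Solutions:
 v(a) = C1 - sqrt(6)*cos(sqrt(2)*a)/2 + sin(a*k)/k


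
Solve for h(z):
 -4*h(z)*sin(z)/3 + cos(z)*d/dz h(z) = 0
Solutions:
 h(z) = C1/cos(z)^(4/3)


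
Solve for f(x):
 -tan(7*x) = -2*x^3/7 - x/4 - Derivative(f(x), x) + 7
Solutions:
 f(x) = C1 - x^4/14 - x^2/8 + 7*x - log(cos(7*x))/7


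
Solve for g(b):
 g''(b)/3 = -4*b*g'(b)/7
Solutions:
 g(b) = C1 + C2*erf(sqrt(42)*b/7)


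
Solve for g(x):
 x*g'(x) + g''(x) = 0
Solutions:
 g(x) = C1 + C2*erf(sqrt(2)*x/2)


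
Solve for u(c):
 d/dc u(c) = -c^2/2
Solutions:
 u(c) = C1 - c^3/6


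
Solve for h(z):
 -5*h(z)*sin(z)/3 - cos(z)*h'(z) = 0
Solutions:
 h(z) = C1*cos(z)^(5/3)


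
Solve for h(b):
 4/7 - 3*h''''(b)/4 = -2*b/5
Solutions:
 h(b) = C1 + C2*b + C3*b^2 + C4*b^3 + b^5/225 + 2*b^4/63


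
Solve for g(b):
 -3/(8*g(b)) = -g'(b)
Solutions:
 g(b) = -sqrt(C1 + 3*b)/2
 g(b) = sqrt(C1 + 3*b)/2


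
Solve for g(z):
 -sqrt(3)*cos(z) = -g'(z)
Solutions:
 g(z) = C1 + sqrt(3)*sin(z)


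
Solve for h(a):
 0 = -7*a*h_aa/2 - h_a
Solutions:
 h(a) = C1 + C2*a^(5/7)


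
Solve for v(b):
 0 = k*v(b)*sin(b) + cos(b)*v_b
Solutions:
 v(b) = C1*exp(k*log(cos(b)))


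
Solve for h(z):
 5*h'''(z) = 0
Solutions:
 h(z) = C1 + C2*z + C3*z^2


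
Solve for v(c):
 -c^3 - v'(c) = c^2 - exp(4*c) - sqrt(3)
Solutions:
 v(c) = C1 - c^4/4 - c^3/3 + sqrt(3)*c + exp(4*c)/4


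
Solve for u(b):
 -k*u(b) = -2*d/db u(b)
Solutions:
 u(b) = C1*exp(b*k/2)


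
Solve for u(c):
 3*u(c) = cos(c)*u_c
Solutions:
 u(c) = C1*(sin(c) + 1)^(3/2)/(sin(c) - 1)^(3/2)


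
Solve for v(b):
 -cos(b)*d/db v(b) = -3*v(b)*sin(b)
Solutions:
 v(b) = C1/cos(b)^3


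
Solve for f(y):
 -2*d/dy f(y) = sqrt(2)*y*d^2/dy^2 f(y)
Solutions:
 f(y) = C1 + C2*y^(1 - sqrt(2))


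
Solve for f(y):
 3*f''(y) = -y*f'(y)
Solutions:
 f(y) = C1 + C2*erf(sqrt(6)*y/6)


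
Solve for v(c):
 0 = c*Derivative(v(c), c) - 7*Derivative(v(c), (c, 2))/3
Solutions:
 v(c) = C1 + C2*erfi(sqrt(42)*c/14)


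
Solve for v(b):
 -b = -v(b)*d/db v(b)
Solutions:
 v(b) = -sqrt(C1 + b^2)
 v(b) = sqrt(C1 + b^2)


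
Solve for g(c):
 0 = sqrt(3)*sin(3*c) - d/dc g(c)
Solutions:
 g(c) = C1 - sqrt(3)*cos(3*c)/3


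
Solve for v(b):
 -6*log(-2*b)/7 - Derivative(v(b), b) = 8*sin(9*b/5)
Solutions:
 v(b) = C1 - 6*b*log(-b)/7 - 6*b*log(2)/7 + 6*b/7 + 40*cos(9*b/5)/9


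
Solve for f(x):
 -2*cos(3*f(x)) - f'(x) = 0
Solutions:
 f(x) = -asin((C1 + exp(12*x))/(C1 - exp(12*x)))/3 + pi/3
 f(x) = asin((C1 + exp(12*x))/(C1 - exp(12*x)))/3


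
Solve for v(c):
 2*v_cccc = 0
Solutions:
 v(c) = C1 + C2*c + C3*c^2 + C4*c^3


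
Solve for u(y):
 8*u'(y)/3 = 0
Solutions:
 u(y) = C1


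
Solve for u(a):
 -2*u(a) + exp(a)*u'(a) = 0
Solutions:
 u(a) = C1*exp(-2*exp(-a))


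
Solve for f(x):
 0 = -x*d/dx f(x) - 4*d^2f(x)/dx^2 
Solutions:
 f(x) = C1 + C2*erf(sqrt(2)*x/4)


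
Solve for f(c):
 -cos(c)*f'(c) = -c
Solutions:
 f(c) = C1 + Integral(c/cos(c), c)


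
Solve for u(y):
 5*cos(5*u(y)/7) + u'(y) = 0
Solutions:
 5*y - 7*log(sin(5*u(y)/7) - 1)/10 + 7*log(sin(5*u(y)/7) + 1)/10 = C1


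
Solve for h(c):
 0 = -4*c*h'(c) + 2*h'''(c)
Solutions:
 h(c) = C1 + Integral(C2*airyai(2^(1/3)*c) + C3*airybi(2^(1/3)*c), c)


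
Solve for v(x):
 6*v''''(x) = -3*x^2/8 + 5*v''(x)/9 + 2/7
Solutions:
 v(x) = C1 + C2*x + C3*exp(-sqrt(30)*x/18) + C4*exp(sqrt(30)*x/18) + 9*x^4/160 + 4923*x^2/700


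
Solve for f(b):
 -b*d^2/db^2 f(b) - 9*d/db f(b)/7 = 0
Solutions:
 f(b) = C1 + C2/b^(2/7)


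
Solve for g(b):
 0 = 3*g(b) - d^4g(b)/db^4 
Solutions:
 g(b) = C1*exp(-3^(1/4)*b) + C2*exp(3^(1/4)*b) + C3*sin(3^(1/4)*b) + C4*cos(3^(1/4)*b)


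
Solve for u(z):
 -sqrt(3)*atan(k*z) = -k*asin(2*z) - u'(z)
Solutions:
 u(z) = C1 - k*(z*asin(2*z) + sqrt(1 - 4*z^2)/2) + sqrt(3)*Piecewise((z*atan(k*z) - log(k^2*z^2 + 1)/(2*k), Ne(k, 0)), (0, True))


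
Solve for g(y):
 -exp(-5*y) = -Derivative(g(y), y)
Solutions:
 g(y) = C1 - exp(-5*y)/5


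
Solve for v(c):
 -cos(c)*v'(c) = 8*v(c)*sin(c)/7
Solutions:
 v(c) = C1*cos(c)^(8/7)


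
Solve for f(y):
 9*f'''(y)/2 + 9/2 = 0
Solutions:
 f(y) = C1 + C2*y + C3*y^2 - y^3/6


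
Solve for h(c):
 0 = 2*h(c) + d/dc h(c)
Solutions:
 h(c) = C1*exp(-2*c)


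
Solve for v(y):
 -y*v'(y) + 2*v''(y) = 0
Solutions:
 v(y) = C1 + C2*erfi(y/2)


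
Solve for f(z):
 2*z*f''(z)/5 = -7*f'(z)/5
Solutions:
 f(z) = C1 + C2/z^(5/2)


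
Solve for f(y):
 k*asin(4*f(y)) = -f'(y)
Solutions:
 Integral(1/asin(4*_y), (_y, f(y))) = C1 - k*y


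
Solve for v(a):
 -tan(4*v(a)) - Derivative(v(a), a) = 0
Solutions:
 v(a) = -asin(C1*exp(-4*a))/4 + pi/4
 v(a) = asin(C1*exp(-4*a))/4


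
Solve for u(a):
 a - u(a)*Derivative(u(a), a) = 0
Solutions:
 u(a) = -sqrt(C1 + a^2)
 u(a) = sqrt(C1 + a^2)


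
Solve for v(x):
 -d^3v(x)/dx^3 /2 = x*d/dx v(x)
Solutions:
 v(x) = C1 + Integral(C2*airyai(-2^(1/3)*x) + C3*airybi(-2^(1/3)*x), x)


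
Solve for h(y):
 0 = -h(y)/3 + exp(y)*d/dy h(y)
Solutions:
 h(y) = C1*exp(-exp(-y)/3)


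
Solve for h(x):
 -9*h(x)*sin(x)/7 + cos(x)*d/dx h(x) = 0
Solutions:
 h(x) = C1/cos(x)^(9/7)


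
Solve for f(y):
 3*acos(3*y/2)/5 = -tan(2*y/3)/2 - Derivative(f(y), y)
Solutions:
 f(y) = C1 - 3*y*acos(3*y/2)/5 + sqrt(4 - 9*y^2)/5 + 3*log(cos(2*y/3))/4


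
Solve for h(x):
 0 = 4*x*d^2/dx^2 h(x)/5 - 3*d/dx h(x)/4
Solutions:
 h(x) = C1 + C2*x^(31/16)


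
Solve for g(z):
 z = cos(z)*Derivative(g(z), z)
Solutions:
 g(z) = C1 + Integral(z/cos(z), z)


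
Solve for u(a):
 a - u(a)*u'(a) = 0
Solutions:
 u(a) = -sqrt(C1 + a^2)
 u(a) = sqrt(C1 + a^2)


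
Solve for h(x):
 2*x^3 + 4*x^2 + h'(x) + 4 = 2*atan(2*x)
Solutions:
 h(x) = C1 - x^4/2 - 4*x^3/3 + 2*x*atan(2*x) - 4*x - log(4*x^2 + 1)/2


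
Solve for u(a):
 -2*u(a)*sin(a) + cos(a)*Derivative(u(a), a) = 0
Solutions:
 u(a) = C1/cos(a)^2


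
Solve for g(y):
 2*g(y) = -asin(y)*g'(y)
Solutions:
 g(y) = C1*exp(-2*Integral(1/asin(y), y))


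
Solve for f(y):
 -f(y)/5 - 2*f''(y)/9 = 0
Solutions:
 f(y) = C1*sin(3*sqrt(10)*y/10) + C2*cos(3*sqrt(10)*y/10)


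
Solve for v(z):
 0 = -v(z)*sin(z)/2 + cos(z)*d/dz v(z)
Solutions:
 v(z) = C1/sqrt(cos(z))


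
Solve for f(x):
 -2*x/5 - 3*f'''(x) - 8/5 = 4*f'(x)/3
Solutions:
 f(x) = C1 + C2*sin(2*x/3) + C3*cos(2*x/3) - 3*x^2/20 - 6*x/5


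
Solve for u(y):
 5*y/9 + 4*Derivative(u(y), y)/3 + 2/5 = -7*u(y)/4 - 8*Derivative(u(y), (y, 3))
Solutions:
 u(y) = C1*exp(-y*(-(189 + sqrt(36233))^(1/3) + 8/(189 + sqrt(36233))^(1/3))/24)*sin(sqrt(3)*y*(8/(189 + sqrt(36233))^(1/3) + (189 + sqrt(36233))^(1/3))/24) + C2*exp(-y*(-(189 + sqrt(36233))^(1/3) + 8/(189 + sqrt(36233))^(1/3))/24)*cos(sqrt(3)*y*(8/(189 + sqrt(36233))^(1/3) + (189 + sqrt(36233))^(1/3))/24) + C3*exp(y*(-(189 + sqrt(36233))^(1/3) + 8/(189 + sqrt(36233))^(1/3))/12) - 20*y/63 + 88/6615


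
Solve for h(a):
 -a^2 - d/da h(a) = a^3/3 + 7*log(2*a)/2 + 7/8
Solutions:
 h(a) = C1 - a^4/12 - a^3/3 - 7*a*log(a)/2 - 7*a*log(2)/2 + 21*a/8


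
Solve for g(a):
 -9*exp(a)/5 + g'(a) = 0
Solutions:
 g(a) = C1 + 9*exp(a)/5


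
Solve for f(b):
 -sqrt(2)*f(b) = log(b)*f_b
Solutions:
 f(b) = C1*exp(-sqrt(2)*li(b))


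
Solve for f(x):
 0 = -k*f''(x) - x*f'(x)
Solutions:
 f(x) = C1 + C2*sqrt(k)*erf(sqrt(2)*x*sqrt(1/k)/2)


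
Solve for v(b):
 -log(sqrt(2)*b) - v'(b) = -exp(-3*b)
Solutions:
 v(b) = C1 - b*log(b) + b*(1 - log(2)/2) - exp(-3*b)/3


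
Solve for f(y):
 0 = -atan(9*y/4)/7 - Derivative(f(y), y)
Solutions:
 f(y) = C1 - y*atan(9*y/4)/7 + 2*log(81*y^2 + 16)/63


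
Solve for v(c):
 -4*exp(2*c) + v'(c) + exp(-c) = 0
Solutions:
 v(c) = C1 + 2*exp(2*c) + exp(-c)


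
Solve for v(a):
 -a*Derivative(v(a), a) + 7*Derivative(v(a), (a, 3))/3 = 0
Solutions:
 v(a) = C1 + Integral(C2*airyai(3^(1/3)*7^(2/3)*a/7) + C3*airybi(3^(1/3)*7^(2/3)*a/7), a)


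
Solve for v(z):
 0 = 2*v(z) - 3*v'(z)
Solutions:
 v(z) = C1*exp(2*z/3)


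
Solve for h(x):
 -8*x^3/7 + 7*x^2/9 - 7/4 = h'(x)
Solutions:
 h(x) = C1 - 2*x^4/7 + 7*x^3/27 - 7*x/4


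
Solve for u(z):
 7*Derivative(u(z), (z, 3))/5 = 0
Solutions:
 u(z) = C1 + C2*z + C3*z^2


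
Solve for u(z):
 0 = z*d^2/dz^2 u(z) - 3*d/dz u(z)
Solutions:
 u(z) = C1 + C2*z^4


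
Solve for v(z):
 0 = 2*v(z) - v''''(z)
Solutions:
 v(z) = C1*exp(-2^(1/4)*z) + C2*exp(2^(1/4)*z) + C3*sin(2^(1/4)*z) + C4*cos(2^(1/4)*z)


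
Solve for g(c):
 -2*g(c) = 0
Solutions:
 g(c) = 0


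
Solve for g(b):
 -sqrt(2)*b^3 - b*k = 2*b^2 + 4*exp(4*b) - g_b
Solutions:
 g(b) = C1 + sqrt(2)*b^4/4 + 2*b^3/3 + b^2*k/2 + exp(4*b)


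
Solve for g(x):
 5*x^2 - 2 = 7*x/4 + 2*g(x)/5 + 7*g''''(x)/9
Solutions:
 g(x) = 25*x^2/2 - 35*x/8 + (C1*sin(sqrt(3)*70^(3/4)*x/70) + C2*cos(sqrt(3)*70^(3/4)*x/70))*exp(-sqrt(3)*70^(3/4)*x/70) + (C3*sin(sqrt(3)*70^(3/4)*x/70) + C4*cos(sqrt(3)*70^(3/4)*x/70))*exp(sqrt(3)*70^(3/4)*x/70) - 5


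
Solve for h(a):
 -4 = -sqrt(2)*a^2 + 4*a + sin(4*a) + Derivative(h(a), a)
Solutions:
 h(a) = C1 + sqrt(2)*a^3/3 - 2*a^2 - 4*a + cos(4*a)/4


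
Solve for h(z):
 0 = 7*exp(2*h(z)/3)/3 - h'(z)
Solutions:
 h(z) = 3*log(-sqrt(-1/(C1 + 7*z))) - 3*log(2)/2 + 3*log(3)
 h(z) = 3*log(-1/(C1 + 7*z))/2 - 3*log(2)/2 + 3*log(3)


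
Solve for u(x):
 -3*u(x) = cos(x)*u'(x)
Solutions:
 u(x) = C1*(sin(x) - 1)^(3/2)/(sin(x) + 1)^(3/2)


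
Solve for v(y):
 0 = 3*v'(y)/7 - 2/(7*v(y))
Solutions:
 v(y) = -sqrt(C1 + 12*y)/3
 v(y) = sqrt(C1 + 12*y)/3


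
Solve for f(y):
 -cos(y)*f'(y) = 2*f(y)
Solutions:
 f(y) = C1*(sin(y) - 1)/(sin(y) + 1)


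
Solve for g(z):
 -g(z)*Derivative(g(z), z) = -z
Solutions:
 g(z) = -sqrt(C1 + z^2)
 g(z) = sqrt(C1 + z^2)


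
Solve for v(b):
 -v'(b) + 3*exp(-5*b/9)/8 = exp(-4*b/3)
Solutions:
 v(b) = C1 + 3*exp(-4*b/3)/4 - 27*exp(-5*b/9)/40


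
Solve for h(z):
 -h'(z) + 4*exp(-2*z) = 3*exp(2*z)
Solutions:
 h(z) = C1 - 3*exp(2*z)/2 - 2*exp(-2*z)


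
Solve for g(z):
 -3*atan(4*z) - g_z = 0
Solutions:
 g(z) = C1 - 3*z*atan(4*z) + 3*log(16*z^2 + 1)/8


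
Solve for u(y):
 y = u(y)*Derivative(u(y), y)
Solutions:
 u(y) = -sqrt(C1 + y^2)
 u(y) = sqrt(C1 + y^2)


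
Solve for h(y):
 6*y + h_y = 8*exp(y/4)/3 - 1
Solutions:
 h(y) = C1 - 3*y^2 - y + 32*exp(y/4)/3


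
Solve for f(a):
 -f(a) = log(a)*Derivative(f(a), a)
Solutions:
 f(a) = C1*exp(-li(a))


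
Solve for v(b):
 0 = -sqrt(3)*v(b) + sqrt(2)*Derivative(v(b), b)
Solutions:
 v(b) = C1*exp(sqrt(6)*b/2)


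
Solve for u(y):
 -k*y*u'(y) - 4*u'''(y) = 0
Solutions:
 u(y) = C1 + Integral(C2*airyai(2^(1/3)*y*(-k)^(1/3)/2) + C3*airybi(2^(1/3)*y*(-k)^(1/3)/2), y)


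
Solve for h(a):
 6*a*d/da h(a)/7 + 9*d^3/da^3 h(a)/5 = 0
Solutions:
 h(a) = C1 + Integral(C2*airyai(-10^(1/3)*21^(2/3)*a/21) + C3*airybi(-10^(1/3)*21^(2/3)*a/21), a)


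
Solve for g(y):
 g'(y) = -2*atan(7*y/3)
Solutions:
 g(y) = C1 - 2*y*atan(7*y/3) + 3*log(49*y^2 + 9)/7


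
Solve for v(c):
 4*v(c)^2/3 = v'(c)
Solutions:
 v(c) = -3/(C1 + 4*c)


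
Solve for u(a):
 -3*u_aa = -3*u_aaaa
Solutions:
 u(a) = C1 + C2*a + C3*exp(-a) + C4*exp(a)


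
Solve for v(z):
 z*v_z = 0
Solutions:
 v(z) = C1


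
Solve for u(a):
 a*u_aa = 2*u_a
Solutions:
 u(a) = C1 + C2*a^3


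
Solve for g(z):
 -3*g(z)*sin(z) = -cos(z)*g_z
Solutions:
 g(z) = C1/cos(z)^3


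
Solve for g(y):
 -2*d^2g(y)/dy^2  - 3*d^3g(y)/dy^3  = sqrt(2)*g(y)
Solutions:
 g(y) = C1*exp(y*(-8 + 8*2^(1/3)/(16 + 243*sqrt(2) + sqrt(-256 + (16 + 243*sqrt(2))^2))^(1/3) + 2^(2/3)*(16 + 243*sqrt(2) + sqrt(-256 + (16 + 243*sqrt(2))^2))^(1/3))/36)*sin(2^(1/3)*sqrt(3)*y*(-2^(1/3)*(16 + 243*sqrt(2) + 27*sqrt(-256/729 + (16/27 + 9*sqrt(2))^2))^(1/3) + 8/(16 + 243*sqrt(2) + 27*sqrt(-256/729 + (16/27 + 9*sqrt(2))^2))^(1/3))/36) + C2*exp(y*(-8 + 8*2^(1/3)/(16 + 243*sqrt(2) + sqrt(-256 + (16 + 243*sqrt(2))^2))^(1/3) + 2^(2/3)*(16 + 243*sqrt(2) + sqrt(-256 + (16 + 243*sqrt(2))^2))^(1/3))/36)*cos(2^(1/3)*sqrt(3)*y*(-2^(1/3)*(16 + 243*sqrt(2) + 27*sqrt(-256/729 + (16/27 + 9*sqrt(2))^2))^(1/3) + 8/(16 + 243*sqrt(2) + 27*sqrt(-256/729 + (16/27 + 9*sqrt(2))^2))^(1/3))/36) + C3*exp(-y*(8*2^(1/3)/(16 + 243*sqrt(2) + sqrt(-256 + (16 + 243*sqrt(2))^2))^(1/3) + 4 + 2^(2/3)*(16 + 243*sqrt(2) + sqrt(-256 + (16 + 243*sqrt(2))^2))^(1/3))/18)


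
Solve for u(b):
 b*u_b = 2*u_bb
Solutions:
 u(b) = C1 + C2*erfi(b/2)


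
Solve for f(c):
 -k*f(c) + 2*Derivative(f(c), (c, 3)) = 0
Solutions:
 f(c) = C1*exp(2^(2/3)*c*k^(1/3)/2) + C2*exp(2^(2/3)*c*k^(1/3)*(-1 + sqrt(3)*I)/4) + C3*exp(-2^(2/3)*c*k^(1/3)*(1 + sqrt(3)*I)/4)


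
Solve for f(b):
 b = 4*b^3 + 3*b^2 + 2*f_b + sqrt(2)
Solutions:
 f(b) = C1 - b^4/2 - b^3/2 + b^2/4 - sqrt(2)*b/2


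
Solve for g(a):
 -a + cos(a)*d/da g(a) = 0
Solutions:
 g(a) = C1 + Integral(a/cos(a), a)


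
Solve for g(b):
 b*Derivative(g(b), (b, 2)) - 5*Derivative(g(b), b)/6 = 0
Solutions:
 g(b) = C1 + C2*b^(11/6)


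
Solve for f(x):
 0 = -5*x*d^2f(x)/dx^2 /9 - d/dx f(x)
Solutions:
 f(x) = C1 + C2/x^(4/5)


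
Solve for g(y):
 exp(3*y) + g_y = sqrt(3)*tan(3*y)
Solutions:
 g(y) = C1 - exp(3*y)/3 - sqrt(3)*log(cos(3*y))/3


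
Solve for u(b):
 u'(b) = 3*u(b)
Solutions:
 u(b) = C1*exp(3*b)


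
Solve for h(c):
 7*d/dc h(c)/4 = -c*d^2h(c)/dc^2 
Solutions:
 h(c) = C1 + C2/c^(3/4)


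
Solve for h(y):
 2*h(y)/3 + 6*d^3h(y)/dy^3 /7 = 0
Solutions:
 h(y) = C3*exp(-21^(1/3)*y/3) + (C1*sin(3^(5/6)*7^(1/3)*y/6) + C2*cos(3^(5/6)*7^(1/3)*y/6))*exp(21^(1/3)*y/6)


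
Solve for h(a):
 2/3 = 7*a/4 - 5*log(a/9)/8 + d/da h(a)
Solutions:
 h(a) = C1 - 7*a^2/8 + 5*a*log(a)/8 - 5*a*log(3)/4 + a/24


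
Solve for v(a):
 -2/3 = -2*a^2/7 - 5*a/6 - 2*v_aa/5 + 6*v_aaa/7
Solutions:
 v(a) = C1 + C2*a + C3*exp(7*a/15) - 5*a^4/84 - 3025*a^3/3528 - 38515*a^2/8232


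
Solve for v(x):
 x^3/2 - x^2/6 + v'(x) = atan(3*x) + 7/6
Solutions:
 v(x) = C1 - x^4/8 + x^3/18 + x*atan(3*x) + 7*x/6 - log(9*x^2 + 1)/6


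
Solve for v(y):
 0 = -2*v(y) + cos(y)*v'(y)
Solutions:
 v(y) = C1*(sin(y) + 1)/(sin(y) - 1)


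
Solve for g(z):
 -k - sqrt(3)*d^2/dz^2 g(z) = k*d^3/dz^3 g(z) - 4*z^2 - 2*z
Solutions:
 g(z) = C1 + C2*z + C3*exp(-sqrt(3)*z/k) + k*z^2*(8*sqrt(3)*k - 6 - 3*sqrt(3))/18 + sqrt(3)*z^4/9 + z^3*(-4*k + sqrt(3))/9


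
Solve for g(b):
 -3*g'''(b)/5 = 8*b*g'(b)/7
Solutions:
 g(b) = C1 + Integral(C2*airyai(-2*21^(2/3)*5^(1/3)*b/21) + C3*airybi(-2*21^(2/3)*5^(1/3)*b/21), b)


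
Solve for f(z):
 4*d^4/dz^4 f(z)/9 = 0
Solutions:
 f(z) = C1 + C2*z + C3*z^2 + C4*z^3


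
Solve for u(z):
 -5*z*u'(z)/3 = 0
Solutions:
 u(z) = C1


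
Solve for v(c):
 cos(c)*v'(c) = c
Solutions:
 v(c) = C1 + Integral(c/cos(c), c)


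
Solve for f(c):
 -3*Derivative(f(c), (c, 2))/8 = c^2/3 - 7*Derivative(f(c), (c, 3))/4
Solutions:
 f(c) = C1 + C2*c + C3*exp(3*c/14) - 2*c^4/27 - 112*c^3/81 - 1568*c^2/81


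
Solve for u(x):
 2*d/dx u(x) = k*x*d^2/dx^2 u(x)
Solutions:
 u(x) = C1 + x^(((re(k) + 2)*re(k) + im(k)^2)/(re(k)^2 + im(k)^2))*(C2*sin(2*log(x)*Abs(im(k))/(re(k)^2 + im(k)^2)) + C3*cos(2*log(x)*im(k)/(re(k)^2 + im(k)^2)))


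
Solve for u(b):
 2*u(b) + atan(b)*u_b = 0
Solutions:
 u(b) = C1*exp(-2*Integral(1/atan(b), b))


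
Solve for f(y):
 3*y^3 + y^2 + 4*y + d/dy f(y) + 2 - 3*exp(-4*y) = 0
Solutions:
 f(y) = C1 - 3*y^4/4 - y^3/3 - 2*y^2 - 2*y - 3*exp(-4*y)/4


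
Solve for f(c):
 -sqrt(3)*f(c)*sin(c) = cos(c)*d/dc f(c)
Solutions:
 f(c) = C1*cos(c)^(sqrt(3))


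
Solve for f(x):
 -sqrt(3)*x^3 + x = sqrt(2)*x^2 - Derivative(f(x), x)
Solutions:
 f(x) = C1 + sqrt(3)*x^4/4 + sqrt(2)*x^3/3 - x^2/2


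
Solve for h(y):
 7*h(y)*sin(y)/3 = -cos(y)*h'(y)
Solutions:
 h(y) = C1*cos(y)^(7/3)


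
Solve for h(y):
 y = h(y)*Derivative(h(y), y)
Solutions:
 h(y) = -sqrt(C1 + y^2)
 h(y) = sqrt(C1 + y^2)


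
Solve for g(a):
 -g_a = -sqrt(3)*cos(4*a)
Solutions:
 g(a) = C1 + sqrt(3)*sin(4*a)/4


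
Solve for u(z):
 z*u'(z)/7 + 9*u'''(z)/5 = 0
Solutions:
 u(z) = C1 + Integral(C2*airyai(-735^(1/3)*z/21) + C3*airybi(-735^(1/3)*z/21), z)


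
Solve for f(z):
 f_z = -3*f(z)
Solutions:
 f(z) = C1*exp(-3*z)


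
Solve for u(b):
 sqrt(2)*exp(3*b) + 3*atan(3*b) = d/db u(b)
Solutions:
 u(b) = C1 + 3*b*atan(3*b) + sqrt(2)*exp(3*b)/3 - log(9*b^2 + 1)/2


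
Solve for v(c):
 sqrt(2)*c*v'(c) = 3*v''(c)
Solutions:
 v(c) = C1 + C2*erfi(2^(3/4)*sqrt(3)*c/6)


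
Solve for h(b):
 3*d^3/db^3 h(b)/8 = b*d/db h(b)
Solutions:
 h(b) = C1 + Integral(C2*airyai(2*3^(2/3)*b/3) + C3*airybi(2*3^(2/3)*b/3), b)


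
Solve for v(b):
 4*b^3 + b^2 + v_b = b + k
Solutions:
 v(b) = C1 - b^4 - b^3/3 + b^2/2 + b*k


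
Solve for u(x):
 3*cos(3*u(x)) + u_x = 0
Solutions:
 u(x) = -asin((C1 + exp(18*x))/(C1 - exp(18*x)))/3 + pi/3
 u(x) = asin((C1 + exp(18*x))/(C1 - exp(18*x)))/3


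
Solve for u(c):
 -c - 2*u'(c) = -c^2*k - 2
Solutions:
 u(c) = C1 + c^3*k/6 - c^2/4 + c


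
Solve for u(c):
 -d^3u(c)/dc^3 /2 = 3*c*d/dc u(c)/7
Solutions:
 u(c) = C1 + Integral(C2*airyai(-6^(1/3)*7^(2/3)*c/7) + C3*airybi(-6^(1/3)*7^(2/3)*c/7), c)


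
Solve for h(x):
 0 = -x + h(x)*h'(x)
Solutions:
 h(x) = -sqrt(C1 + x^2)
 h(x) = sqrt(C1 + x^2)


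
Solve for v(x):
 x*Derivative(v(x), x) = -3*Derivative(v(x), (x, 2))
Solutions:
 v(x) = C1 + C2*erf(sqrt(6)*x/6)


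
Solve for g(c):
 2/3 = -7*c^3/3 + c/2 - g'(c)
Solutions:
 g(c) = C1 - 7*c^4/12 + c^2/4 - 2*c/3


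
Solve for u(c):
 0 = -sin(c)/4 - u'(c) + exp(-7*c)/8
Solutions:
 u(c) = C1 + cos(c)/4 - exp(-7*c)/56


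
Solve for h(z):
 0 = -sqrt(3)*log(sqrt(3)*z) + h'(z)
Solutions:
 h(z) = C1 + sqrt(3)*z*log(z) - sqrt(3)*z + sqrt(3)*z*log(3)/2


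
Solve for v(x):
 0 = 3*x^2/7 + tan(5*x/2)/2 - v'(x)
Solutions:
 v(x) = C1 + x^3/7 - log(cos(5*x/2))/5


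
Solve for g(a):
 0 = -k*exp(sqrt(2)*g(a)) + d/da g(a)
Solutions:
 g(a) = sqrt(2)*(2*log(-1/(C1 + a*k)) - log(2))/4


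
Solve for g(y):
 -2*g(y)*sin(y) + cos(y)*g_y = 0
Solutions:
 g(y) = C1/cos(y)^2


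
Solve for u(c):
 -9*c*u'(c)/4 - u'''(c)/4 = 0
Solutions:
 u(c) = C1 + Integral(C2*airyai(-3^(2/3)*c) + C3*airybi(-3^(2/3)*c), c)


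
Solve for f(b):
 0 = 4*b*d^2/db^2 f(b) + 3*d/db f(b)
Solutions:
 f(b) = C1 + C2*b^(1/4)


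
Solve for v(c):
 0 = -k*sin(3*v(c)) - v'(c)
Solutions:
 v(c) = -acos((-C1 - exp(6*c*k))/(C1 - exp(6*c*k)))/3 + 2*pi/3
 v(c) = acos((-C1 - exp(6*c*k))/(C1 - exp(6*c*k)))/3


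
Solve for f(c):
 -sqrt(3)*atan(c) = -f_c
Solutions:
 f(c) = C1 + sqrt(3)*(c*atan(c) - log(c^2 + 1)/2)


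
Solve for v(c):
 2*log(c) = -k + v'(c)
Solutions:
 v(c) = C1 + c*k + 2*c*log(c) - 2*c


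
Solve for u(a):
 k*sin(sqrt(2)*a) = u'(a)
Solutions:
 u(a) = C1 - sqrt(2)*k*cos(sqrt(2)*a)/2


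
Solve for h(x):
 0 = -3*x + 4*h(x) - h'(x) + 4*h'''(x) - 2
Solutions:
 h(x) = C1*exp(3^(1/3)*x*(3^(1/3)/(sqrt(1293) + 36)^(1/3) + (sqrt(1293) + 36)^(1/3))/12)*sin(3^(1/6)*x*(-3^(2/3)*(sqrt(1293) + 36)^(1/3) + 3/(sqrt(1293) + 36)^(1/3))/12) + C2*exp(3^(1/3)*x*(3^(1/3)/(sqrt(1293) + 36)^(1/3) + (sqrt(1293) + 36)^(1/3))/12)*cos(3^(1/6)*x*(-3^(2/3)*(sqrt(1293) + 36)^(1/3) + 3/(sqrt(1293) + 36)^(1/3))/12) + C3*exp(-3^(1/3)*x*(3^(1/3)/(sqrt(1293) + 36)^(1/3) + (sqrt(1293) + 36)^(1/3))/6) + 3*x/4 + 11/16


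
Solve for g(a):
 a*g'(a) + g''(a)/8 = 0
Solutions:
 g(a) = C1 + C2*erf(2*a)


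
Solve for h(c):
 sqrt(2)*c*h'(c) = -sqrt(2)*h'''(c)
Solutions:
 h(c) = C1 + Integral(C2*airyai(-c) + C3*airybi(-c), c)


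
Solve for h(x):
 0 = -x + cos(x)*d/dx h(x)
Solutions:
 h(x) = C1 + Integral(x/cos(x), x)


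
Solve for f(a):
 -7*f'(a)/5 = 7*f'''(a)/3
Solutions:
 f(a) = C1 + C2*sin(sqrt(15)*a/5) + C3*cos(sqrt(15)*a/5)


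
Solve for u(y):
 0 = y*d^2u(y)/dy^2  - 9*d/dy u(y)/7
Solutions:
 u(y) = C1 + C2*y^(16/7)


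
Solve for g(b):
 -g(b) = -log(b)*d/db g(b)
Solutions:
 g(b) = C1*exp(li(b))


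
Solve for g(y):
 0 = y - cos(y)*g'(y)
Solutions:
 g(y) = C1 + Integral(y/cos(y), y)


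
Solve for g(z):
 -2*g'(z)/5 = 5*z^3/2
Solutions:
 g(z) = C1 - 25*z^4/16


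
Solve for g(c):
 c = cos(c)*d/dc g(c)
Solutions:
 g(c) = C1 + Integral(c/cos(c), c)


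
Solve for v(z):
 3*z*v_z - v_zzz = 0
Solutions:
 v(z) = C1 + Integral(C2*airyai(3^(1/3)*z) + C3*airybi(3^(1/3)*z), z)


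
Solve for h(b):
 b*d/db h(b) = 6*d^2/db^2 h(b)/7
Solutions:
 h(b) = C1 + C2*erfi(sqrt(21)*b/6)


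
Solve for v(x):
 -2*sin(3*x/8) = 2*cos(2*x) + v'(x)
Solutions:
 v(x) = C1 - sin(2*x) + 16*cos(3*x/8)/3


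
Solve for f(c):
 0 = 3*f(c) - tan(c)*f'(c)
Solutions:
 f(c) = C1*sin(c)^3


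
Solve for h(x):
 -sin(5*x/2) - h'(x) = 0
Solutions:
 h(x) = C1 + 2*cos(5*x/2)/5


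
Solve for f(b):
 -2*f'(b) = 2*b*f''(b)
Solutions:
 f(b) = C1 + C2*log(b)


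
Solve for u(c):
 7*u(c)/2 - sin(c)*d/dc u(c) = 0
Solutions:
 u(c) = C1*(cos(c) - 1)^(7/4)/(cos(c) + 1)^(7/4)


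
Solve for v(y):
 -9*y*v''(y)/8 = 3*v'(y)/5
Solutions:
 v(y) = C1 + C2*y^(7/15)


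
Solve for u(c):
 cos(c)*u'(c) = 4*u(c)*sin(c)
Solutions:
 u(c) = C1/cos(c)^4


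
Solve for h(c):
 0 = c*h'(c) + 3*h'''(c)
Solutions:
 h(c) = C1 + Integral(C2*airyai(-3^(2/3)*c/3) + C3*airybi(-3^(2/3)*c/3), c)


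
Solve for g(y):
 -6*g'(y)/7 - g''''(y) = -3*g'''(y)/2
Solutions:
 g(y) = C1 + C2*exp(y*(7*7^(1/3)/(4*sqrt(15) + 17)^(1/3) + 7^(2/3)*(4*sqrt(15) + 17)^(1/3) + 14)/28)*sin(sqrt(3)*7^(1/3)*y*(-7^(1/3)*(4*sqrt(15) + 17)^(1/3) + 7/(4*sqrt(15) + 17)^(1/3))/28) + C3*exp(y*(7*7^(1/3)/(4*sqrt(15) + 17)^(1/3) + 7^(2/3)*(4*sqrt(15) + 17)^(1/3) + 14)/28)*cos(sqrt(3)*7^(1/3)*y*(-7^(1/3)*(4*sqrt(15) + 17)^(1/3) + 7/(4*sqrt(15) + 17)^(1/3))/28) + C4*exp(y*(-7^(2/3)*(4*sqrt(15) + 17)^(1/3) - 7*7^(1/3)/(4*sqrt(15) + 17)^(1/3) + 7)/14)


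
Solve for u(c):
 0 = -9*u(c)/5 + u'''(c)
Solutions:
 u(c) = C3*exp(15^(2/3)*c/5) + (C1*sin(3*3^(1/6)*5^(2/3)*c/10) + C2*cos(3*3^(1/6)*5^(2/3)*c/10))*exp(-15^(2/3)*c/10)


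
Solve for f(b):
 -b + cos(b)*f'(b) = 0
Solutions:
 f(b) = C1 + Integral(b/cos(b), b)


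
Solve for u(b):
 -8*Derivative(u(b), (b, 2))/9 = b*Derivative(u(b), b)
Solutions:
 u(b) = C1 + C2*erf(3*b/4)


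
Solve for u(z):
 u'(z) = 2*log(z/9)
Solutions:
 u(z) = C1 + 2*z*log(z) - z*log(81) - 2*z


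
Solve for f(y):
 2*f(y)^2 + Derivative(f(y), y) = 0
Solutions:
 f(y) = 1/(C1 + 2*y)


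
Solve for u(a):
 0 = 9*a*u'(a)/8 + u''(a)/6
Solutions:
 u(a) = C1 + C2*erf(3*sqrt(6)*a/4)


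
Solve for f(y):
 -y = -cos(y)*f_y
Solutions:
 f(y) = C1 + Integral(y/cos(y), y)


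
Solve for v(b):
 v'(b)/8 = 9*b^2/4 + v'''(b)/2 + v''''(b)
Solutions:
 v(b) = C1 + C2*exp(-b*(2*2^(1/3)/(3*sqrt(69) + 25)^(1/3) + 4 + 2^(2/3)*(3*sqrt(69) + 25)^(1/3))/24)*sin(2^(1/3)*sqrt(3)*b*(-2^(1/3)*(3*sqrt(69) + 25)^(1/3) + 2/(3*sqrt(69) + 25)^(1/3))/24) + C3*exp(-b*(2*2^(1/3)/(3*sqrt(69) + 25)^(1/3) + 4 + 2^(2/3)*(3*sqrt(69) + 25)^(1/3))/24)*cos(2^(1/3)*sqrt(3)*b*(-2^(1/3)*(3*sqrt(69) + 25)^(1/3) + 2/(3*sqrt(69) + 25)^(1/3))/24) + C4*exp(b*(-2 + 2*2^(1/3)/(3*sqrt(69) + 25)^(1/3) + 2^(2/3)*(3*sqrt(69) + 25)^(1/3))/12) + 6*b^3 + 144*b


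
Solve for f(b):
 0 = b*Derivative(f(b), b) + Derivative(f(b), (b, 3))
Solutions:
 f(b) = C1 + Integral(C2*airyai(-b) + C3*airybi(-b), b)


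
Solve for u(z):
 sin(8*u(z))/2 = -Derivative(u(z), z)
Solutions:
 u(z) = -acos((-C1 - exp(8*z))/(C1 - exp(8*z)))/8 + pi/4
 u(z) = acos((-C1 - exp(8*z))/(C1 - exp(8*z)))/8


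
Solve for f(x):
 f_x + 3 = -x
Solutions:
 f(x) = C1 - x^2/2 - 3*x


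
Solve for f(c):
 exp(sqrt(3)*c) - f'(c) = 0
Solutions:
 f(c) = C1 + sqrt(3)*exp(sqrt(3)*c)/3


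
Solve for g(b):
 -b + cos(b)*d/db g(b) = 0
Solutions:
 g(b) = C1 + Integral(b/cos(b), b)


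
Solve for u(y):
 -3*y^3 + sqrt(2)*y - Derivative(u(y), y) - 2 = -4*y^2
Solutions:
 u(y) = C1 - 3*y^4/4 + 4*y^3/3 + sqrt(2)*y^2/2 - 2*y


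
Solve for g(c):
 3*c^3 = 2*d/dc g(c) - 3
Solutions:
 g(c) = C1 + 3*c^4/8 + 3*c/2


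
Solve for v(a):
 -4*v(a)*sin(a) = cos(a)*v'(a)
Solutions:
 v(a) = C1*cos(a)^4


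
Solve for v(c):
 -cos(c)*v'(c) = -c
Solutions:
 v(c) = C1 + Integral(c/cos(c), c)


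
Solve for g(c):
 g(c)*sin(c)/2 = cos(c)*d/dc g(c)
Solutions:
 g(c) = C1/sqrt(cos(c))


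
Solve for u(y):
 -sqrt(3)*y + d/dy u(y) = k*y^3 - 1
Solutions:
 u(y) = C1 + k*y^4/4 + sqrt(3)*y^2/2 - y


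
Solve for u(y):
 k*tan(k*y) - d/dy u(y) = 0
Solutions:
 u(y) = C1 + k*Piecewise((-log(cos(k*y))/k, Ne(k, 0)), (0, True))


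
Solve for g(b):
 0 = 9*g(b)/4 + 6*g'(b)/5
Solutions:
 g(b) = C1*exp(-15*b/8)


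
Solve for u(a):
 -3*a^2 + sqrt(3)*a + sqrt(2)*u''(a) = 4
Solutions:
 u(a) = C1 + C2*a + sqrt(2)*a^4/8 - sqrt(6)*a^3/12 + sqrt(2)*a^2


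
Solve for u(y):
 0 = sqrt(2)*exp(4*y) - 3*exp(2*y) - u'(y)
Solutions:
 u(y) = C1 + sqrt(2)*exp(4*y)/4 - 3*exp(2*y)/2


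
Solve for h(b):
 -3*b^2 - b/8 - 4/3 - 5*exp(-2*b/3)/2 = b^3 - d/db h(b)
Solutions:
 h(b) = C1 + b^4/4 + b^3 + b^2/16 + 4*b/3 - 15*exp(-2*b/3)/4


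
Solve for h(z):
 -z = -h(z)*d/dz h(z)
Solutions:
 h(z) = -sqrt(C1 + z^2)
 h(z) = sqrt(C1 + z^2)


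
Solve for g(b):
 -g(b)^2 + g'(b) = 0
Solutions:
 g(b) = -1/(C1 + b)


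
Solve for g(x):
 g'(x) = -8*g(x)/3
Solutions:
 g(x) = C1*exp(-8*x/3)


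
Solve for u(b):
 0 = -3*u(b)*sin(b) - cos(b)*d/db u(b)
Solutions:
 u(b) = C1*cos(b)^3


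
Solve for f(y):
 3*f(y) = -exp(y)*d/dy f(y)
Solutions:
 f(y) = C1*exp(3*exp(-y))


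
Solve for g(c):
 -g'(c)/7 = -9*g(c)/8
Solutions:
 g(c) = C1*exp(63*c/8)


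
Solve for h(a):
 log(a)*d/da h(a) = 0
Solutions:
 h(a) = C1


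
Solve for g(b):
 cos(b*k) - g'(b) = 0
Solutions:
 g(b) = C1 + sin(b*k)/k


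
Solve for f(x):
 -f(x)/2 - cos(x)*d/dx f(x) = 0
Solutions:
 f(x) = C1*(sin(x) - 1)^(1/4)/(sin(x) + 1)^(1/4)


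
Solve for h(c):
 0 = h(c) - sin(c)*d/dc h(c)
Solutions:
 h(c) = C1*sqrt(cos(c) - 1)/sqrt(cos(c) + 1)


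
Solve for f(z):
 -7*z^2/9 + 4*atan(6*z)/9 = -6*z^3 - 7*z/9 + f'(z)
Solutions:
 f(z) = C1 + 3*z^4/2 - 7*z^3/27 + 7*z^2/18 + 4*z*atan(6*z)/9 - log(36*z^2 + 1)/27


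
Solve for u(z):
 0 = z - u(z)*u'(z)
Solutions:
 u(z) = -sqrt(C1 + z^2)
 u(z) = sqrt(C1 + z^2)


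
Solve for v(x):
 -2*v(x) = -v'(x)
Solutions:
 v(x) = C1*exp(2*x)


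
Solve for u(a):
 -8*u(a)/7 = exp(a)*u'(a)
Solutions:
 u(a) = C1*exp(8*exp(-a)/7)


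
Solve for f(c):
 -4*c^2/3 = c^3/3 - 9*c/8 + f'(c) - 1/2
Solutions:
 f(c) = C1 - c^4/12 - 4*c^3/9 + 9*c^2/16 + c/2


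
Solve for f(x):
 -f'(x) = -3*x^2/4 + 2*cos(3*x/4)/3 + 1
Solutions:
 f(x) = C1 + x^3/4 - x - 8*sin(3*x/4)/9


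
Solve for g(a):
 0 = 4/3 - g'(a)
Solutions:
 g(a) = C1 + 4*a/3


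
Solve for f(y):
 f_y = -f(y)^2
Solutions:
 f(y) = 1/(C1 + y)


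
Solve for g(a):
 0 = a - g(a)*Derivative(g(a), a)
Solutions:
 g(a) = -sqrt(C1 + a^2)
 g(a) = sqrt(C1 + a^2)


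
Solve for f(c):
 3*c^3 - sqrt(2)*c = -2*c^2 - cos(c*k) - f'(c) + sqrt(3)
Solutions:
 f(c) = C1 - 3*c^4/4 - 2*c^3/3 + sqrt(2)*c^2/2 + sqrt(3)*c - sin(c*k)/k


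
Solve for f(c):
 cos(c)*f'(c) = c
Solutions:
 f(c) = C1 + Integral(c/cos(c), c)


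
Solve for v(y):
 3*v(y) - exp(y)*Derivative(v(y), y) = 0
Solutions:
 v(y) = C1*exp(-3*exp(-y))


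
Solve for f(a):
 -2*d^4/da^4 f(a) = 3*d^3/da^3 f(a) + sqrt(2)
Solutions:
 f(a) = C1 + C2*a + C3*a^2 + C4*exp(-3*a/2) - sqrt(2)*a^3/18


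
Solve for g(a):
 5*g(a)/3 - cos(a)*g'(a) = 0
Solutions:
 g(a) = C1*(sin(a) + 1)^(5/6)/(sin(a) - 1)^(5/6)


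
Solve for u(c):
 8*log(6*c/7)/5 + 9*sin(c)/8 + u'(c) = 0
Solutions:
 u(c) = C1 - 8*c*log(c)/5 - 8*c*log(6)/5 + 8*c/5 + 8*c*log(7)/5 + 9*cos(c)/8


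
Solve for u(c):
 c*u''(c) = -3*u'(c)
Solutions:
 u(c) = C1 + C2/c^2


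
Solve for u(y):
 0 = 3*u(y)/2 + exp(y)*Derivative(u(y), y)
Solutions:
 u(y) = C1*exp(3*exp(-y)/2)


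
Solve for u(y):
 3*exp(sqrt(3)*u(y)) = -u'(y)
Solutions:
 u(y) = sqrt(3)*(2*log(1/(C1 + 3*y)) - log(3))/6


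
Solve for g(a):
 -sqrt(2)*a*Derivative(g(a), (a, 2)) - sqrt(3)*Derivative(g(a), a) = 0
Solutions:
 g(a) = C1 + C2*a^(1 - sqrt(6)/2)


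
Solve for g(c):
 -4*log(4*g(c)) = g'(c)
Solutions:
 Integral(1/(log(_y) + 2*log(2)), (_y, g(c)))/4 = C1 - c


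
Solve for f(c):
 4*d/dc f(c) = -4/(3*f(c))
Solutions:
 f(c) = -sqrt(C1 - 6*c)/3
 f(c) = sqrt(C1 - 6*c)/3


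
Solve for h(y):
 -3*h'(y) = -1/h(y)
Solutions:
 h(y) = -sqrt(C1 + 6*y)/3
 h(y) = sqrt(C1 + 6*y)/3


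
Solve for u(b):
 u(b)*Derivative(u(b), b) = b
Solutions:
 u(b) = -sqrt(C1 + b^2)
 u(b) = sqrt(C1 + b^2)


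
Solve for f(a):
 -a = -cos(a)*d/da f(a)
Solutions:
 f(a) = C1 + Integral(a/cos(a), a)


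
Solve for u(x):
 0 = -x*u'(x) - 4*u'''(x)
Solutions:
 u(x) = C1 + Integral(C2*airyai(-2^(1/3)*x/2) + C3*airybi(-2^(1/3)*x/2), x)


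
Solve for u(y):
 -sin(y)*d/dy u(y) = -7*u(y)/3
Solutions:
 u(y) = C1*(cos(y) - 1)^(7/6)/(cos(y) + 1)^(7/6)


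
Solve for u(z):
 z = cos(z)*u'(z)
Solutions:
 u(z) = C1 + Integral(z/cos(z), z)


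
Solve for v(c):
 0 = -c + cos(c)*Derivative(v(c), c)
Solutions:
 v(c) = C1 + Integral(c/cos(c), c)


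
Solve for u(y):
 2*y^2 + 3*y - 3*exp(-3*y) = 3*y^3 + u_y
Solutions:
 u(y) = C1 - 3*y^4/4 + 2*y^3/3 + 3*y^2/2 + exp(-3*y)


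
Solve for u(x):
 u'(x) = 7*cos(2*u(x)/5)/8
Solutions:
 -7*x/8 - 5*log(sin(2*u(x)/5) - 1)/4 + 5*log(sin(2*u(x)/5) + 1)/4 = C1


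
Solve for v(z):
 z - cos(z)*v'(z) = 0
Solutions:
 v(z) = C1 + Integral(z/cos(z), z)


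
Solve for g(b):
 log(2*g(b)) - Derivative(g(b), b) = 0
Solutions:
 -Integral(1/(log(_y) + log(2)), (_y, g(b))) = C1 - b


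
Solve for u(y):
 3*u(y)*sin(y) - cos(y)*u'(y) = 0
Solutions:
 u(y) = C1/cos(y)^3


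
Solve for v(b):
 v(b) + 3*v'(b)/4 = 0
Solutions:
 v(b) = C1*exp(-4*b/3)


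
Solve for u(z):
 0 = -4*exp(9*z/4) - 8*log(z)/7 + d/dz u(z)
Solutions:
 u(z) = C1 + 8*z*log(z)/7 - 8*z/7 + 16*exp(9*z/4)/9


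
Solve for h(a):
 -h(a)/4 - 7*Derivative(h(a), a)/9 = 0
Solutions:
 h(a) = C1*exp(-9*a/28)


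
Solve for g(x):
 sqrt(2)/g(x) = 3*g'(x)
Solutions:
 g(x) = -sqrt(C1 + 6*sqrt(2)*x)/3
 g(x) = sqrt(C1 + 6*sqrt(2)*x)/3


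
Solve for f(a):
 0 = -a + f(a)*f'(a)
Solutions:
 f(a) = -sqrt(C1 + a^2)
 f(a) = sqrt(C1 + a^2)


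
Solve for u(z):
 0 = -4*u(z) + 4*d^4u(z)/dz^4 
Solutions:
 u(z) = C1*exp(-z) + C2*exp(z) + C3*sin(z) + C4*cos(z)


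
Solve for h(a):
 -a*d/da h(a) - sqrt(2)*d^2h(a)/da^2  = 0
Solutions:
 h(a) = C1 + C2*erf(2^(1/4)*a/2)


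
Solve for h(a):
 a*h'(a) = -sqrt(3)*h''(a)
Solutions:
 h(a) = C1 + C2*erf(sqrt(2)*3^(3/4)*a/6)


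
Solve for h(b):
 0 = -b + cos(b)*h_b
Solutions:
 h(b) = C1 + Integral(b/cos(b), b)


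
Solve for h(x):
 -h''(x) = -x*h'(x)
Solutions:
 h(x) = C1 + C2*erfi(sqrt(2)*x/2)


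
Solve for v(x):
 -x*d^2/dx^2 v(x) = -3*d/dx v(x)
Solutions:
 v(x) = C1 + C2*x^4


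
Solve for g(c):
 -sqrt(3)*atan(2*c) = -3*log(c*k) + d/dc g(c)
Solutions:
 g(c) = C1 + 3*c*log(c*k) - 3*c - sqrt(3)*(c*atan(2*c) - log(4*c^2 + 1)/4)


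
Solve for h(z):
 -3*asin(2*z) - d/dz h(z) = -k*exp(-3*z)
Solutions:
 h(z) = C1 - k*exp(-3*z)/3 - 3*z*asin(2*z) - 3*sqrt(1 - 4*z^2)/2


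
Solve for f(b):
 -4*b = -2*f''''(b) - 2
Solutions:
 f(b) = C1 + C2*b + C3*b^2 + C4*b^3 + b^5/60 - b^4/24


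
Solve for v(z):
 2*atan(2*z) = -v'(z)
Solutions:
 v(z) = C1 - 2*z*atan(2*z) + log(4*z^2 + 1)/2


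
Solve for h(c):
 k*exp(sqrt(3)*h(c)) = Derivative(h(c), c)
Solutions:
 h(c) = sqrt(3)*(2*log(-1/(C1 + c*k)) - log(3))/6


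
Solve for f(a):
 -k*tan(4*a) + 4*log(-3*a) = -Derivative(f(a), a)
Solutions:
 f(a) = C1 - 4*a*log(-a) - 4*a*log(3) + 4*a - k*log(cos(4*a))/4


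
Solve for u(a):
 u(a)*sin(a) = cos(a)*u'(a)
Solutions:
 u(a) = C1/cos(a)


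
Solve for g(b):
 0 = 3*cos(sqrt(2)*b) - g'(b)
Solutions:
 g(b) = C1 + 3*sqrt(2)*sin(sqrt(2)*b)/2


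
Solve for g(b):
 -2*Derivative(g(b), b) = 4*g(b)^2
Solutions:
 g(b) = 1/(C1 + 2*b)


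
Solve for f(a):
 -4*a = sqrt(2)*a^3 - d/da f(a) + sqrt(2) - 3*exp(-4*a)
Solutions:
 f(a) = C1 + sqrt(2)*a^4/4 + 2*a^2 + sqrt(2)*a + 3*exp(-4*a)/4


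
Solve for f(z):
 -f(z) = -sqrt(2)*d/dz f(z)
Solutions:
 f(z) = C1*exp(sqrt(2)*z/2)


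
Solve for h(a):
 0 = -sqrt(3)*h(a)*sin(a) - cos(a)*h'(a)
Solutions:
 h(a) = C1*cos(a)^(sqrt(3))


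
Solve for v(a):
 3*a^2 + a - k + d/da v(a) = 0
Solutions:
 v(a) = C1 - a^3 - a^2/2 + a*k


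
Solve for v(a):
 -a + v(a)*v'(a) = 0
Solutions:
 v(a) = -sqrt(C1 + a^2)
 v(a) = sqrt(C1 + a^2)


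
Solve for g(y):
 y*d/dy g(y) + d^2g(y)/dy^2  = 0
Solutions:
 g(y) = C1 + C2*erf(sqrt(2)*y/2)


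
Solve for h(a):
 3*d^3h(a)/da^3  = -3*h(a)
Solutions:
 h(a) = C3*exp(-a) + (C1*sin(sqrt(3)*a/2) + C2*cos(sqrt(3)*a/2))*exp(a/2)


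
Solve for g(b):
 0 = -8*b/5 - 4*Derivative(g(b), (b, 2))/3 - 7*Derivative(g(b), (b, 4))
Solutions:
 g(b) = C1 + C2*b + C3*sin(2*sqrt(21)*b/21) + C4*cos(2*sqrt(21)*b/21) - b^3/5


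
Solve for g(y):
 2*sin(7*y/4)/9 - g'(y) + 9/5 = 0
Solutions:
 g(y) = C1 + 9*y/5 - 8*cos(7*y/4)/63


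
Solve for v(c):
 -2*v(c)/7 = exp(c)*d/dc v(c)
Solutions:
 v(c) = C1*exp(2*exp(-c)/7)


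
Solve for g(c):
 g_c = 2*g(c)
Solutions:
 g(c) = C1*exp(2*c)


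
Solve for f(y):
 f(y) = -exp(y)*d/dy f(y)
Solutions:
 f(y) = C1*exp(exp(-y))


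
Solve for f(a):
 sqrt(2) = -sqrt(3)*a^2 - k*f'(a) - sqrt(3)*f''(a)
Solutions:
 f(a) = C1 + C2*exp(-sqrt(3)*a*k/3) - sqrt(3)*a^3/(3*k) + 3*a^2/k^2 - sqrt(2)*a/k - 6*sqrt(3)*a/k^3


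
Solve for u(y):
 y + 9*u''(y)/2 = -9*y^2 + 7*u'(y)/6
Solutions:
 u(y) = C1 + C2*exp(7*y/27) + 18*y^3/7 + 1479*y^2/49 + 79866*y/343


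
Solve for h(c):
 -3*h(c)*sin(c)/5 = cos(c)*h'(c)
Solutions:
 h(c) = C1*cos(c)^(3/5)


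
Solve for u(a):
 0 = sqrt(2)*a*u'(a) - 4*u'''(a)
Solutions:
 u(a) = C1 + Integral(C2*airyai(sqrt(2)*a/2) + C3*airybi(sqrt(2)*a/2), a)


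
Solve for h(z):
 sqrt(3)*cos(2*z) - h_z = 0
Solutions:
 h(z) = C1 + sqrt(3)*sin(2*z)/2


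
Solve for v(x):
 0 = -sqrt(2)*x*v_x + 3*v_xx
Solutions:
 v(x) = C1 + C2*erfi(2^(3/4)*sqrt(3)*x/6)


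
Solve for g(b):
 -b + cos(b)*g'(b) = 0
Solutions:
 g(b) = C1 + Integral(b/cos(b), b)


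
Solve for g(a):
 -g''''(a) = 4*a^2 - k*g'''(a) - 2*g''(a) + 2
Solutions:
 g(a) = C1 + C2*a + C3*exp(a*(k - sqrt(k^2 + 8))/2) + C4*exp(a*(k + sqrt(k^2 + 8))/2) + a^4/6 - a^3*k/3 + a^2*(k^2 + 3)/2


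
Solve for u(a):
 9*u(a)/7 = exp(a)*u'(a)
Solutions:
 u(a) = C1*exp(-9*exp(-a)/7)


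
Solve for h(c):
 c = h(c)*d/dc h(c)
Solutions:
 h(c) = -sqrt(C1 + c^2)
 h(c) = sqrt(C1 + c^2)


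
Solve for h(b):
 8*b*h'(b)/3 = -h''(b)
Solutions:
 h(b) = C1 + C2*erf(2*sqrt(3)*b/3)


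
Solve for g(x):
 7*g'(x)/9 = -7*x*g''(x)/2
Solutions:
 g(x) = C1 + C2*x^(7/9)


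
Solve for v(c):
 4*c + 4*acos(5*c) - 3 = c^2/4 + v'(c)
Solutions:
 v(c) = C1 - c^3/12 + 2*c^2 + 4*c*acos(5*c) - 3*c - 4*sqrt(1 - 25*c^2)/5


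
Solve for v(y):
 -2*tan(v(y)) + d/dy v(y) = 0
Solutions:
 v(y) = pi - asin(C1*exp(2*y))
 v(y) = asin(C1*exp(2*y))


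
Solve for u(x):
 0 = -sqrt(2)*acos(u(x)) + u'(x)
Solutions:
 Integral(1/acos(_y), (_y, u(x))) = C1 + sqrt(2)*x


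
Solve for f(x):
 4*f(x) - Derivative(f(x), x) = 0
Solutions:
 f(x) = C1*exp(4*x)


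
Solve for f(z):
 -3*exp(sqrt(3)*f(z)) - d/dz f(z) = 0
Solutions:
 f(z) = sqrt(3)*(2*log(1/(C1 + 3*z)) - log(3))/6


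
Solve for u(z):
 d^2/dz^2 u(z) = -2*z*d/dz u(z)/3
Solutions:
 u(z) = C1 + C2*erf(sqrt(3)*z/3)


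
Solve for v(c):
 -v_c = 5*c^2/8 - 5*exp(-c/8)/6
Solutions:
 v(c) = C1 - 5*c^3/24 - 20*exp(-c/8)/3


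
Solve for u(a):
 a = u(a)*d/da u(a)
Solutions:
 u(a) = -sqrt(C1 + a^2)
 u(a) = sqrt(C1 + a^2)


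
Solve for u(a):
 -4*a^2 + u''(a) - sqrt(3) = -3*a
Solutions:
 u(a) = C1 + C2*a + a^4/3 - a^3/2 + sqrt(3)*a^2/2


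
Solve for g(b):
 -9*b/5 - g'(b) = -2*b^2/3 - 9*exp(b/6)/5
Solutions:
 g(b) = C1 + 2*b^3/9 - 9*b^2/10 + 54*exp(b/6)/5
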